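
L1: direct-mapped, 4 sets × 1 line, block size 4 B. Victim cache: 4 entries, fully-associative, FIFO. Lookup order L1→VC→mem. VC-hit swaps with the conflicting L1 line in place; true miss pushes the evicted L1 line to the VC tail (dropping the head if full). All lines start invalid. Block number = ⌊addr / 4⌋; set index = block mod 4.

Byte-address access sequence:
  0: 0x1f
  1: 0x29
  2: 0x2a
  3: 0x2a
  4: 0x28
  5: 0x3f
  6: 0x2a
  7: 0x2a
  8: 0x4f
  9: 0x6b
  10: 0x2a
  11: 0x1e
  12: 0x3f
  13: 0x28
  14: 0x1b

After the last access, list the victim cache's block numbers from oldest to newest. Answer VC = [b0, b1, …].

#0 0x1f→b7/s3 MISS; vc=[]
#1 0x29→b10/s2 MISS; vc=[]
#2 0x2a→b10/s2 L1-HIT; vc=[]
#3 0x2a→b10/s2 L1-HIT; vc=[]
#4 0x28→b10/s2 L1-HIT; vc=[]
#5 0x3f→b15/s3 MISS; vc=[7]
#6 0x2a→b10/s2 L1-HIT; vc=[7]
#7 0x2a→b10/s2 L1-HIT; vc=[7]
#8 0x4f→b19/s3 MISS; vc=[7,15]
#9 0x6b→b26/s2 MISS; vc=[7,15,10]
#10 0x2a→b10/s2 VC-HIT; vc=[7,15,26]
#11 0x1e→b7/s3 VC-HIT; vc=[19,15,26]
#12 0x3f→b15/s3 VC-HIT; vc=[19,7,26]
#13 0x28→b10/s2 L1-HIT; vc=[19,7,26]
#14 0x1b→b6/s2 MISS; vc=[19,7,26,10]

VC = [19, 7, 26, 10]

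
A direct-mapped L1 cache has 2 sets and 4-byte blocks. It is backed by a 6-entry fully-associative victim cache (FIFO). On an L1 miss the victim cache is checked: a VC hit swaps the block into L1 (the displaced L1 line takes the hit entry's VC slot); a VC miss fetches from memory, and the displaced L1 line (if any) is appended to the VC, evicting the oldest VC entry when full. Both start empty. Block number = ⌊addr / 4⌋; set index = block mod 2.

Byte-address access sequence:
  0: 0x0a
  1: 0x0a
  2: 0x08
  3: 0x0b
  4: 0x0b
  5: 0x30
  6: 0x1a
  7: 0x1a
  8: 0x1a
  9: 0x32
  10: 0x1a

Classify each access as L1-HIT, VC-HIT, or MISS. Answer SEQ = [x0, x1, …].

SEQ = [MISS, L1-HIT, L1-HIT, L1-HIT, L1-HIT, MISS, MISS, L1-HIT, L1-HIT, VC-HIT, VC-HIT]

#0 0xa→b2/s0 MISS; vc=[]
#1 0xa→b2/s0 L1-HIT; vc=[]
#2 0x8→b2/s0 L1-HIT; vc=[]
#3 0xb→b2/s0 L1-HIT; vc=[]
#4 0xb→b2/s0 L1-HIT; vc=[]
#5 0x30→b12/s0 MISS; vc=[2]
#6 0x1a→b6/s0 MISS; vc=[2,12]
#7 0x1a→b6/s0 L1-HIT; vc=[2,12]
#8 0x1a→b6/s0 L1-HIT; vc=[2,12]
#9 0x32→b12/s0 VC-HIT; vc=[2,6]
#10 0x1a→b6/s0 VC-HIT; vc=[2,12]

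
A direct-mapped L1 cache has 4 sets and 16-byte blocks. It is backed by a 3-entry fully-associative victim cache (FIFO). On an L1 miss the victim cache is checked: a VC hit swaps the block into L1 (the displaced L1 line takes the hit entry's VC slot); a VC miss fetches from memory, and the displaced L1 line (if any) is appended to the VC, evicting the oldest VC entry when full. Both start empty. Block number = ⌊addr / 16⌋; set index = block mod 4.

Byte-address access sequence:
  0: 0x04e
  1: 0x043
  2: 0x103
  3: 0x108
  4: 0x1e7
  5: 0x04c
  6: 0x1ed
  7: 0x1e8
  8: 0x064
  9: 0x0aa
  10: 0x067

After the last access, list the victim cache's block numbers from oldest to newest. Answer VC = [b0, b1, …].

VC = [16, 30, 10]

  [0] addr=0x4e blk=4 s=0: MISS | VC []
  [1] addr=0x43 blk=4 s=0: L1-HIT | VC []
  [2] addr=0x103 blk=16 s=0: MISS | VC [4]
  [3] addr=0x108 blk=16 s=0: L1-HIT | VC [4]
  [4] addr=0x1e7 blk=30 s=2: MISS | VC [4]
  [5] addr=0x4c blk=4 s=0: VC-HIT | VC [16]
  [6] addr=0x1ed blk=30 s=2: L1-HIT | VC [16]
  [7] addr=0x1e8 blk=30 s=2: L1-HIT | VC [16]
  [8] addr=0x64 blk=6 s=2: MISS | VC [16, 30]
  [9] addr=0xaa blk=10 s=2: MISS | VC [16, 30, 6]
  [10] addr=0x67 blk=6 s=2: VC-HIT | VC [16, 30, 10]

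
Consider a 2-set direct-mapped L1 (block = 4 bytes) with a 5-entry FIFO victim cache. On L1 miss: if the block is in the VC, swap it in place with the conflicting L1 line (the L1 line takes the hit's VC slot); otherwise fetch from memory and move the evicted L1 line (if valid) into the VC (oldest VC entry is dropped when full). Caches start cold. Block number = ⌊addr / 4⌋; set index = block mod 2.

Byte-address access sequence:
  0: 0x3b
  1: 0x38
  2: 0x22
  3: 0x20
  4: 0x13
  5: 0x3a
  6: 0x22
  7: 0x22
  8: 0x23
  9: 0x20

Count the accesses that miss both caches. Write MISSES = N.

  [0] addr=0x3b blk=14 s=0: MISS | VC []
  [1] addr=0x38 blk=14 s=0: L1-HIT | VC []
  [2] addr=0x22 blk=8 s=0: MISS | VC [14]
  [3] addr=0x20 blk=8 s=0: L1-HIT | VC [14]
  [4] addr=0x13 blk=4 s=0: MISS | VC [14, 8]
  [5] addr=0x3a blk=14 s=0: VC-HIT | VC [4, 8]
  [6] addr=0x22 blk=8 s=0: VC-HIT | VC [4, 14]
  [7] addr=0x22 blk=8 s=0: L1-HIT | VC [4, 14]
  [8] addr=0x23 blk=8 s=0: L1-HIT | VC [4, 14]
  [9] addr=0x20 blk=8 s=0: L1-HIT | VC [4, 14]

MISSES = 3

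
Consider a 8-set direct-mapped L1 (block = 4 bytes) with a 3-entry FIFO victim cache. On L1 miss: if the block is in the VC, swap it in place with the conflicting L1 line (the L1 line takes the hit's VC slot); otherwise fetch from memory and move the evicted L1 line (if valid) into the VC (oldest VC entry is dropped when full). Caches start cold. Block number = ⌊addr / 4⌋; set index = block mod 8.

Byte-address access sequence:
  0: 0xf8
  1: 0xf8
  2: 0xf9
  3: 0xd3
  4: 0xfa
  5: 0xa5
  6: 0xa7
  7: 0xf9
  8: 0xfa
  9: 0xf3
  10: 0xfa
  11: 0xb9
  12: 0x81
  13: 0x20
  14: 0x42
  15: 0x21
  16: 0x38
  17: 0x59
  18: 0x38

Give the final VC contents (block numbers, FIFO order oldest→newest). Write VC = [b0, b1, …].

  [0] addr=0xf8 blk=62 s=6: MISS | VC []
  [1] addr=0xf8 blk=62 s=6: L1-HIT | VC []
  [2] addr=0xf9 blk=62 s=6: L1-HIT | VC []
  [3] addr=0xd3 blk=52 s=4: MISS | VC []
  [4] addr=0xfa blk=62 s=6: L1-HIT | VC []
  [5] addr=0xa5 blk=41 s=1: MISS | VC []
  [6] addr=0xa7 blk=41 s=1: L1-HIT | VC []
  [7] addr=0xf9 blk=62 s=6: L1-HIT | VC []
  [8] addr=0xfa blk=62 s=6: L1-HIT | VC []
  [9] addr=0xf3 blk=60 s=4: MISS | VC [52]
  [10] addr=0xfa blk=62 s=6: L1-HIT | VC [52]
  [11] addr=0xb9 blk=46 s=6: MISS | VC [52, 62]
  [12] addr=0x81 blk=32 s=0: MISS | VC [52, 62]
  [13] addr=0x20 blk=8 s=0: MISS | VC [52, 62, 32]
  [14] addr=0x42 blk=16 s=0: MISS | VC [62, 32, 8]
  [15] addr=0x21 blk=8 s=0: VC-HIT | VC [62, 32, 16]
  [16] addr=0x38 blk=14 s=6: MISS | VC [32, 16, 46]
  [17] addr=0x59 blk=22 s=6: MISS | VC [16, 46, 14]
  [18] addr=0x38 blk=14 s=6: VC-HIT | VC [16, 46, 22]

VC = [16, 46, 22]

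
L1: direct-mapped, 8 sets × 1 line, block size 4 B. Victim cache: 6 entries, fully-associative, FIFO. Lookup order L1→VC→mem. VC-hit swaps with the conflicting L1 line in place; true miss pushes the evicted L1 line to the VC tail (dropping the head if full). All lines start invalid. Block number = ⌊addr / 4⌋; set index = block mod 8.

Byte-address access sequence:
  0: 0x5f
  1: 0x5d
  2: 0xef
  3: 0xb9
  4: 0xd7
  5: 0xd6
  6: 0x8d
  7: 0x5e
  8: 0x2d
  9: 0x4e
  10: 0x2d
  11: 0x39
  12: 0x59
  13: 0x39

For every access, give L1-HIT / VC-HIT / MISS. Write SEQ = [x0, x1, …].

#0 0x5f→b23/s7 MISS; vc=[]
#1 0x5d→b23/s7 L1-HIT; vc=[]
#2 0xef→b59/s3 MISS; vc=[]
#3 0xb9→b46/s6 MISS; vc=[]
#4 0xd7→b53/s5 MISS; vc=[]
#5 0xd6→b53/s5 L1-HIT; vc=[]
#6 0x8d→b35/s3 MISS; vc=[59]
#7 0x5e→b23/s7 L1-HIT; vc=[59]
#8 0x2d→b11/s3 MISS; vc=[59,35]
#9 0x4e→b19/s3 MISS; vc=[59,35,11]
#10 0x2d→b11/s3 VC-HIT; vc=[59,35,19]
#11 0x39→b14/s6 MISS; vc=[59,35,19,46]
#12 0x59→b22/s6 MISS; vc=[59,35,19,46,14]
#13 0x39→b14/s6 VC-HIT; vc=[59,35,19,46,22]

SEQ = [MISS, L1-HIT, MISS, MISS, MISS, L1-HIT, MISS, L1-HIT, MISS, MISS, VC-HIT, MISS, MISS, VC-HIT]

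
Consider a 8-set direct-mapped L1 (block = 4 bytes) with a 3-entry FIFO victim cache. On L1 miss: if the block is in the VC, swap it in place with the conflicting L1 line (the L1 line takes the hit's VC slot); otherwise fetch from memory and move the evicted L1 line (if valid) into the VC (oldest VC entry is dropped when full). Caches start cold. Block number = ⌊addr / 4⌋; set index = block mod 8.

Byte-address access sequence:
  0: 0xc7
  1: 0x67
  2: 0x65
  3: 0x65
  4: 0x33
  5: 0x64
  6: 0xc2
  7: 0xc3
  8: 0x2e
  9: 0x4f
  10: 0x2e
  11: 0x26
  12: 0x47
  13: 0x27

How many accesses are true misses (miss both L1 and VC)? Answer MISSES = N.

MISSES = 8

0: 0xc7 (blk 49, set 1) → MISS  vc=[]
1: 0x67 (blk 25, set 1) → MISS  vc=[49]
2: 0x65 (blk 25, set 1) → L1-HIT  vc=[49]
3: 0x65 (blk 25, set 1) → L1-HIT  vc=[49]
4: 0x33 (blk 12, set 4) → MISS  vc=[49]
5: 0x64 (blk 25, set 1) → L1-HIT  vc=[49]
6: 0xc2 (blk 48, set 0) → MISS  vc=[49]
7: 0xc3 (blk 48, set 0) → L1-HIT  vc=[49]
8: 0x2e (blk 11, set 3) → MISS  vc=[49]
9: 0x4f (blk 19, set 3) → MISS  vc=[49, 11]
10: 0x2e (blk 11, set 3) → VC-HIT  vc=[49, 19]
11: 0x26 (blk 9, set 1) → MISS  vc=[49, 19, 25]
12: 0x47 (blk 17, set 1) → MISS  vc=[19, 25, 9]
13: 0x27 (blk 9, set 1) → VC-HIT  vc=[19, 25, 17]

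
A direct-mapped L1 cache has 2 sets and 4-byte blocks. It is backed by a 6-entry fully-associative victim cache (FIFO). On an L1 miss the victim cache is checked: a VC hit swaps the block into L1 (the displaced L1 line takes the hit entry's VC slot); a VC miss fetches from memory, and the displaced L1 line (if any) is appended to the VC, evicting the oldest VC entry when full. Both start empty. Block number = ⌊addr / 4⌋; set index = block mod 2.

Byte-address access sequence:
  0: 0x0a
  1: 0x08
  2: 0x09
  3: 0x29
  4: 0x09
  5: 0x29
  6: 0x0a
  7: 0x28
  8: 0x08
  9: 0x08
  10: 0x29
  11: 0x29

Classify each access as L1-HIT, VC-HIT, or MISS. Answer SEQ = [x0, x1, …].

SEQ = [MISS, L1-HIT, L1-HIT, MISS, VC-HIT, VC-HIT, VC-HIT, VC-HIT, VC-HIT, L1-HIT, VC-HIT, L1-HIT]

0: 0xa (blk 2, set 0) → MISS  vc=[]
1: 0x8 (blk 2, set 0) → L1-HIT  vc=[]
2: 0x9 (blk 2, set 0) → L1-HIT  vc=[]
3: 0x29 (blk 10, set 0) → MISS  vc=[2]
4: 0x9 (blk 2, set 0) → VC-HIT  vc=[10]
5: 0x29 (blk 10, set 0) → VC-HIT  vc=[2]
6: 0xa (blk 2, set 0) → VC-HIT  vc=[10]
7: 0x28 (blk 10, set 0) → VC-HIT  vc=[2]
8: 0x8 (blk 2, set 0) → VC-HIT  vc=[10]
9: 0x8 (blk 2, set 0) → L1-HIT  vc=[10]
10: 0x29 (blk 10, set 0) → VC-HIT  vc=[2]
11: 0x29 (blk 10, set 0) → L1-HIT  vc=[2]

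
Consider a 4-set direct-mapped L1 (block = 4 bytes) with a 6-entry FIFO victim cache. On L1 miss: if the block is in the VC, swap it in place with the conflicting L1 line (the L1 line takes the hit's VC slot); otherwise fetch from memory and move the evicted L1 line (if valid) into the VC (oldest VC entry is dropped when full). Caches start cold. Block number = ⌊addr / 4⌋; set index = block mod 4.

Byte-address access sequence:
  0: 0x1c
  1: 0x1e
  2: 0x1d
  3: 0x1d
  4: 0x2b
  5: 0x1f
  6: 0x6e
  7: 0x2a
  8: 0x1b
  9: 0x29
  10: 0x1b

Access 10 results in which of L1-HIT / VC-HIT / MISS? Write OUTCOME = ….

OUTCOME = VC-HIT

0: 0x1c (blk 7, set 3) → MISS  vc=[]
1: 0x1e (blk 7, set 3) → L1-HIT  vc=[]
2: 0x1d (blk 7, set 3) → L1-HIT  vc=[]
3: 0x1d (blk 7, set 3) → L1-HIT  vc=[]
4: 0x2b (blk 10, set 2) → MISS  vc=[]
5: 0x1f (blk 7, set 3) → L1-HIT  vc=[]
6: 0x6e (blk 27, set 3) → MISS  vc=[7]
7: 0x2a (blk 10, set 2) → L1-HIT  vc=[7]
8: 0x1b (blk 6, set 2) → MISS  vc=[7, 10]
9: 0x29 (blk 10, set 2) → VC-HIT  vc=[7, 6]
10: 0x1b (blk 6, set 2) → VC-HIT  vc=[7, 10]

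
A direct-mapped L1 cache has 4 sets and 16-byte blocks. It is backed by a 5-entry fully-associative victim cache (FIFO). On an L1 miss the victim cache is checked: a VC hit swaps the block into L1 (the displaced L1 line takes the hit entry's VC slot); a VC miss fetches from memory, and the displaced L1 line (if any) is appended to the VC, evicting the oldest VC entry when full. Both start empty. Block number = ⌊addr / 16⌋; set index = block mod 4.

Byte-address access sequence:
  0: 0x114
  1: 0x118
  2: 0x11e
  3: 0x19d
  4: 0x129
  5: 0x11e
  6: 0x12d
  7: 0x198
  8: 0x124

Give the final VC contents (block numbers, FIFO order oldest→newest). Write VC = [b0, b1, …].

VC = [17]

  [0] addr=0x114 blk=17 s=1: MISS | VC []
  [1] addr=0x118 blk=17 s=1: L1-HIT | VC []
  [2] addr=0x11e blk=17 s=1: L1-HIT | VC []
  [3] addr=0x19d blk=25 s=1: MISS | VC [17]
  [4] addr=0x129 blk=18 s=2: MISS | VC [17]
  [5] addr=0x11e blk=17 s=1: VC-HIT | VC [25]
  [6] addr=0x12d blk=18 s=2: L1-HIT | VC [25]
  [7] addr=0x198 blk=25 s=1: VC-HIT | VC [17]
  [8] addr=0x124 blk=18 s=2: L1-HIT | VC [17]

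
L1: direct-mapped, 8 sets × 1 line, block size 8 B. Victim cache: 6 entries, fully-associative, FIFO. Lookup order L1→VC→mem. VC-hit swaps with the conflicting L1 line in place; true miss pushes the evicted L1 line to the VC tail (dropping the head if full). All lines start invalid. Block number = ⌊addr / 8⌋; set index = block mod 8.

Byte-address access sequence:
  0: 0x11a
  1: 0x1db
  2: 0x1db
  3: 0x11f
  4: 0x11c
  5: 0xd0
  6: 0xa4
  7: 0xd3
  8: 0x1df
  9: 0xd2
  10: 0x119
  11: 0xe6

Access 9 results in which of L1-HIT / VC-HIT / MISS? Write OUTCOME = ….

#0 0x11a→b35/s3 MISS; vc=[]
#1 0x1db→b59/s3 MISS; vc=[35]
#2 0x1db→b59/s3 L1-HIT; vc=[35]
#3 0x11f→b35/s3 VC-HIT; vc=[59]
#4 0x11c→b35/s3 L1-HIT; vc=[59]
#5 0xd0→b26/s2 MISS; vc=[59]
#6 0xa4→b20/s4 MISS; vc=[59]
#7 0xd3→b26/s2 L1-HIT; vc=[59]
#8 0x1df→b59/s3 VC-HIT; vc=[35]
#9 0xd2→b26/s2 L1-HIT; vc=[35]
#10 0x119→b35/s3 VC-HIT; vc=[59]
#11 0xe6→b28/s4 MISS; vc=[59,20]

OUTCOME = L1-HIT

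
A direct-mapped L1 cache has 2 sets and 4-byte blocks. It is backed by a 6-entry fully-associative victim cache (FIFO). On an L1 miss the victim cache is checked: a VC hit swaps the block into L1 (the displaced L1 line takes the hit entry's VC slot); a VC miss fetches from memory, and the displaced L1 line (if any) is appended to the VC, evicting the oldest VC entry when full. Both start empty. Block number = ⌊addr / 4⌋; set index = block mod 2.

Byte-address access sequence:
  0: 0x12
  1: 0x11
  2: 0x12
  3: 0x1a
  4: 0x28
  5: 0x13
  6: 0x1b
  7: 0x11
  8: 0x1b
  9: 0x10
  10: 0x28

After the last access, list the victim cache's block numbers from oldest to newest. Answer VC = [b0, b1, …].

  [0] addr=0x12 blk=4 s=0: MISS | VC []
  [1] addr=0x11 blk=4 s=0: L1-HIT | VC []
  [2] addr=0x12 blk=4 s=0: L1-HIT | VC []
  [3] addr=0x1a blk=6 s=0: MISS | VC [4]
  [4] addr=0x28 blk=10 s=0: MISS | VC [4, 6]
  [5] addr=0x13 blk=4 s=0: VC-HIT | VC [10, 6]
  [6] addr=0x1b blk=6 s=0: VC-HIT | VC [10, 4]
  [7] addr=0x11 blk=4 s=0: VC-HIT | VC [10, 6]
  [8] addr=0x1b blk=6 s=0: VC-HIT | VC [10, 4]
  [9] addr=0x10 blk=4 s=0: VC-HIT | VC [10, 6]
  [10] addr=0x28 blk=10 s=0: VC-HIT | VC [4, 6]

VC = [4, 6]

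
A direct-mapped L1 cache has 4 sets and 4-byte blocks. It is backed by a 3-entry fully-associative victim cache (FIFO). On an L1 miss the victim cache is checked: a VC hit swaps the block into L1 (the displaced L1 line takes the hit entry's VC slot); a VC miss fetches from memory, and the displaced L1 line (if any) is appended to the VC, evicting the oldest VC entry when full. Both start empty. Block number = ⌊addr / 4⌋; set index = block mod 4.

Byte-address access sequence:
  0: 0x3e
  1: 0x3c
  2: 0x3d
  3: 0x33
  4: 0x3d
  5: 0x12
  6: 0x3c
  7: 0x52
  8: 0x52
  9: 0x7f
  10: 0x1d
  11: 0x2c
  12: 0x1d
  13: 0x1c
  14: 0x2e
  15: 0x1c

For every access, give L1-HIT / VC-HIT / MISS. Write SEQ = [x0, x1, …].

#0 0x3e→b15/s3 MISS; vc=[]
#1 0x3c→b15/s3 L1-HIT; vc=[]
#2 0x3d→b15/s3 L1-HIT; vc=[]
#3 0x33→b12/s0 MISS; vc=[]
#4 0x3d→b15/s3 L1-HIT; vc=[]
#5 0x12→b4/s0 MISS; vc=[12]
#6 0x3c→b15/s3 L1-HIT; vc=[12]
#7 0x52→b20/s0 MISS; vc=[12,4]
#8 0x52→b20/s0 L1-HIT; vc=[12,4]
#9 0x7f→b31/s3 MISS; vc=[12,4,15]
#10 0x1d→b7/s3 MISS; vc=[4,15,31]
#11 0x2c→b11/s3 MISS; vc=[15,31,7]
#12 0x1d→b7/s3 VC-HIT; vc=[15,31,11]
#13 0x1c→b7/s3 L1-HIT; vc=[15,31,11]
#14 0x2e→b11/s3 VC-HIT; vc=[15,31,7]
#15 0x1c→b7/s3 VC-HIT; vc=[15,31,11]

SEQ = [MISS, L1-HIT, L1-HIT, MISS, L1-HIT, MISS, L1-HIT, MISS, L1-HIT, MISS, MISS, MISS, VC-HIT, L1-HIT, VC-HIT, VC-HIT]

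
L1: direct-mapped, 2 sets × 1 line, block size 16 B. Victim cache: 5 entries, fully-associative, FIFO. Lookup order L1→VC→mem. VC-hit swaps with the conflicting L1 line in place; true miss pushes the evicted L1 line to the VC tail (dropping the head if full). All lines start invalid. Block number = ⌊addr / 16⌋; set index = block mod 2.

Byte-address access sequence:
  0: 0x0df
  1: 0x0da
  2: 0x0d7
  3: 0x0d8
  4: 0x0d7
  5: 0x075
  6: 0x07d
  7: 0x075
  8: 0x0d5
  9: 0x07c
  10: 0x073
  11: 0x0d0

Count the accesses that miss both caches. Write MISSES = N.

MISSES = 2

#0 0xdf→b13/s1 MISS; vc=[]
#1 0xda→b13/s1 L1-HIT; vc=[]
#2 0xd7→b13/s1 L1-HIT; vc=[]
#3 0xd8→b13/s1 L1-HIT; vc=[]
#4 0xd7→b13/s1 L1-HIT; vc=[]
#5 0x75→b7/s1 MISS; vc=[13]
#6 0x7d→b7/s1 L1-HIT; vc=[13]
#7 0x75→b7/s1 L1-HIT; vc=[13]
#8 0xd5→b13/s1 VC-HIT; vc=[7]
#9 0x7c→b7/s1 VC-HIT; vc=[13]
#10 0x73→b7/s1 L1-HIT; vc=[13]
#11 0xd0→b13/s1 VC-HIT; vc=[7]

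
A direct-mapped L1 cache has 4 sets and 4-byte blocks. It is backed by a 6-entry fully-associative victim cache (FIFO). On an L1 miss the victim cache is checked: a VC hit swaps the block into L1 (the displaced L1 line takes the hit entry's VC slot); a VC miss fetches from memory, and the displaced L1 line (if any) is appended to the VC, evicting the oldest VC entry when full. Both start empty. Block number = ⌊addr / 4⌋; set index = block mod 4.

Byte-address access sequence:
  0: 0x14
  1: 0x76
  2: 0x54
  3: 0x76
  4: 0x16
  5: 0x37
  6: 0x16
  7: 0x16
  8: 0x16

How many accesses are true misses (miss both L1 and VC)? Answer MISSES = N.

0: 0x14 (blk 5, set 1) → MISS  vc=[]
1: 0x76 (blk 29, set 1) → MISS  vc=[5]
2: 0x54 (blk 21, set 1) → MISS  vc=[5, 29]
3: 0x76 (blk 29, set 1) → VC-HIT  vc=[5, 21]
4: 0x16 (blk 5, set 1) → VC-HIT  vc=[29, 21]
5: 0x37 (blk 13, set 1) → MISS  vc=[29, 21, 5]
6: 0x16 (blk 5, set 1) → VC-HIT  vc=[29, 21, 13]
7: 0x16 (blk 5, set 1) → L1-HIT  vc=[29, 21, 13]
8: 0x16 (blk 5, set 1) → L1-HIT  vc=[29, 21, 13]

MISSES = 4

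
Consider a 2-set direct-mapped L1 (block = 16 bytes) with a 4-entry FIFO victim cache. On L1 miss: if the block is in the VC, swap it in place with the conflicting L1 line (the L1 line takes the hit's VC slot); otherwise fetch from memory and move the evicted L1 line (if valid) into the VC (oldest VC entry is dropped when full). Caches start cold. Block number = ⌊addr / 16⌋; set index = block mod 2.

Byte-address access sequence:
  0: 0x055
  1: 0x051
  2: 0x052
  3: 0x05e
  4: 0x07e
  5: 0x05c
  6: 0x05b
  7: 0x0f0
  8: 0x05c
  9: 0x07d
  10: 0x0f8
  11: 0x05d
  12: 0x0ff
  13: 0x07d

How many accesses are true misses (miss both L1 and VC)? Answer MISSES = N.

0: 0x55 (blk 5, set 1) → MISS  vc=[]
1: 0x51 (blk 5, set 1) → L1-HIT  vc=[]
2: 0x52 (blk 5, set 1) → L1-HIT  vc=[]
3: 0x5e (blk 5, set 1) → L1-HIT  vc=[]
4: 0x7e (blk 7, set 1) → MISS  vc=[5]
5: 0x5c (blk 5, set 1) → VC-HIT  vc=[7]
6: 0x5b (blk 5, set 1) → L1-HIT  vc=[7]
7: 0xf0 (blk 15, set 1) → MISS  vc=[7, 5]
8: 0x5c (blk 5, set 1) → VC-HIT  vc=[7, 15]
9: 0x7d (blk 7, set 1) → VC-HIT  vc=[5, 15]
10: 0xf8 (blk 15, set 1) → VC-HIT  vc=[5, 7]
11: 0x5d (blk 5, set 1) → VC-HIT  vc=[15, 7]
12: 0xff (blk 15, set 1) → VC-HIT  vc=[5, 7]
13: 0x7d (blk 7, set 1) → VC-HIT  vc=[5, 15]

MISSES = 3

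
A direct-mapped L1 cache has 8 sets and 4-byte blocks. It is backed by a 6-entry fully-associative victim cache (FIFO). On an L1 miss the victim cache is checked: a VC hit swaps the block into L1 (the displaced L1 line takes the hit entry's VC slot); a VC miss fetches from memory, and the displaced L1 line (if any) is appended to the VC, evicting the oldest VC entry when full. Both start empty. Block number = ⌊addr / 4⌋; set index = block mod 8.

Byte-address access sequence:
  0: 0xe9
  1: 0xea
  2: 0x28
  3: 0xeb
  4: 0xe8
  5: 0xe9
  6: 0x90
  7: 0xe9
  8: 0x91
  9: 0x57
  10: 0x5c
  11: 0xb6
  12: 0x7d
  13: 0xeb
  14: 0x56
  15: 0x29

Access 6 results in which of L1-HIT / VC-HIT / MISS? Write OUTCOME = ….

OUTCOME = MISS

0: 0xe9 (blk 58, set 2) → MISS  vc=[]
1: 0xea (blk 58, set 2) → L1-HIT  vc=[]
2: 0x28 (blk 10, set 2) → MISS  vc=[58]
3: 0xeb (blk 58, set 2) → VC-HIT  vc=[10]
4: 0xe8 (blk 58, set 2) → L1-HIT  vc=[10]
5: 0xe9 (blk 58, set 2) → L1-HIT  vc=[10]
6: 0x90 (blk 36, set 4) → MISS  vc=[10]
7: 0xe9 (blk 58, set 2) → L1-HIT  vc=[10]
8: 0x91 (blk 36, set 4) → L1-HIT  vc=[10]
9: 0x57 (blk 21, set 5) → MISS  vc=[10]
10: 0x5c (blk 23, set 7) → MISS  vc=[10]
11: 0xb6 (blk 45, set 5) → MISS  vc=[10, 21]
12: 0x7d (blk 31, set 7) → MISS  vc=[10, 21, 23]
13: 0xeb (blk 58, set 2) → L1-HIT  vc=[10, 21, 23]
14: 0x56 (blk 21, set 5) → VC-HIT  vc=[10, 45, 23]
15: 0x29 (blk 10, set 2) → VC-HIT  vc=[58, 45, 23]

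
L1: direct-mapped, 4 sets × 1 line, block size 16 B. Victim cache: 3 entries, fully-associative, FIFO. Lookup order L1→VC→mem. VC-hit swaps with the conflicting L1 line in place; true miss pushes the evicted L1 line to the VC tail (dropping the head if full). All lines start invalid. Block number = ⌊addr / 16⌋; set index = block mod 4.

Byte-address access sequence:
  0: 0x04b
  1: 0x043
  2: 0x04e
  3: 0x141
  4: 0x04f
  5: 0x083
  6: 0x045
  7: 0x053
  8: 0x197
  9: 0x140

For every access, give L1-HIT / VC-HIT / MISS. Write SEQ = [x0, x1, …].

  [0] addr=0x4b blk=4 s=0: MISS | VC []
  [1] addr=0x43 blk=4 s=0: L1-HIT | VC []
  [2] addr=0x4e blk=4 s=0: L1-HIT | VC []
  [3] addr=0x141 blk=20 s=0: MISS | VC [4]
  [4] addr=0x4f blk=4 s=0: VC-HIT | VC [20]
  [5] addr=0x83 blk=8 s=0: MISS | VC [20, 4]
  [6] addr=0x45 blk=4 s=0: VC-HIT | VC [20, 8]
  [7] addr=0x53 blk=5 s=1: MISS | VC [20, 8]
  [8] addr=0x197 blk=25 s=1: MISS | VC [20, 8, 5]
  [9] addr=0x140 blk=20 s=0: VC-HIT | VC [4, 8, 5]

SEQ = [MISS, L1-HIT, L1-HIT, MISS, VC-HIT, MISS, VC-HIT, MISS, MISS, VC-HIT]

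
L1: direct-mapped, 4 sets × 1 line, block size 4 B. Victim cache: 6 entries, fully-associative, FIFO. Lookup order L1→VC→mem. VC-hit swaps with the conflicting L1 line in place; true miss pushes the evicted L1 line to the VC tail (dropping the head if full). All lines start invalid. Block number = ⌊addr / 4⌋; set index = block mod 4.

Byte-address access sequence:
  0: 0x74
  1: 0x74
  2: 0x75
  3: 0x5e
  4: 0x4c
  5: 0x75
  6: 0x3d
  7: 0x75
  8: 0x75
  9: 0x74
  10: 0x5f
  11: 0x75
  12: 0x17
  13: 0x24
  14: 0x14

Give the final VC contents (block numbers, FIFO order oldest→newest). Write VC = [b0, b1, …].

VC = [15, 19, 29, 9]

  [0] addr=0x74 blk=29 s=1: MISS | VC []
  [1] addr=0x74 blk=29 s=1: L1-HIT | VC []
  [2] addr=0x75 blk=29 s=1: L1-HIT | VC []
  [3] addr=0x5e blk=23 s=3: MISS | VC []
  [4] addr=0x4c blk=19 s=3: MISS | VC [23]
  [5] addr=0x75 blk=29 s=1: L1-HIT | VC [23]
  [6] addr=0x3d blk=15 s=3: MISS | VC [23, 19]
  [7] addr=0x75 blk=29 s=1: L1-HIT | VC [23, 19]
  [8] addr=0x75 blk=29 s=1: L1-HIT | VC [23, 19]
  [9] addr=0x74 blk=29 s=1: L1-HIT | VC [23, 19]
  [10] addr=0x5f blk=23 s=3: VC-HIT | VC [15, 19]
  [11] addr=0x75 blk=29 s=1: L1-HIT | VC [15, 19]
  [12] addr=0x17 blk=5 s=1: MISS | VC [15, 19, 29]
  [13] addr=0x24 blk=9 s=1: MISS | VC [15, 19, 29, 5]
  [14] addr=0x14 blk=5 s=1: VC-HIT | VC [15, 19, 29, 9]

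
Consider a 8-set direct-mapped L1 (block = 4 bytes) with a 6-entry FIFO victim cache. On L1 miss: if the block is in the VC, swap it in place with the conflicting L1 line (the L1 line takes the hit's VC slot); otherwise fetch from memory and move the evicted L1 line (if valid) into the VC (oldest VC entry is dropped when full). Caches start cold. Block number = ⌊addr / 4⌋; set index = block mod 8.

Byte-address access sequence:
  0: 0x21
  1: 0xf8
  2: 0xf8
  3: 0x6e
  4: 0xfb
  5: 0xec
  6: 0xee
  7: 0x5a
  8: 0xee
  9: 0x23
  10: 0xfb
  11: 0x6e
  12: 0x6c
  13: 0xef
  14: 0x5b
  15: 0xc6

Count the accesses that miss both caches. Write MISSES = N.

MISSES = 6

0: 0x21 (blk 8, set 0) → MISS  vc=[]
1: 0xf8 (blk 62, set 6) → MISS  vc=[]
2: 0xf8 (blk 62, set 6) → L1-HIT  vc=[]
3: 0x6e (blk 27, set 3) → MISS  vc=[]
4: 0xfb (blk 62, set 6) → L1-HIT  vc=[]
5: 0xec (blk 59, set 3) → MISS  vc=[27]
6: 0xee (blk 59, set 3) → L1-HIT  vc=[27]
7: 0x5a (blk 22, set 6) → MISS  vc=[27, 62]
8: 0xee (blk 59, set 3) → L1-HIT  vc=[27, 62]
9: 0x23 (blk 8, set 0) → L1-HIT  vc=[27, 62]
10: 0xfb (blk 62, set 6) → VC-HIT  vc=[27, 22]
11: 0x6e (blk 27, set 3) → VC-HIT  vc=[59, 22]
12: 0x6c (blk 27, set 3) → L1-HIT  vc=[59, 22]
13: 0xef (blk 59, set 3) → VC-HIT  vc=[27, 22]
14: 0x5b (blk 22, set 6) → VC-HIT  vc=[27, 62]
15: 0xc6 (blk 49, set 1) → MISS  vc=[27, 62]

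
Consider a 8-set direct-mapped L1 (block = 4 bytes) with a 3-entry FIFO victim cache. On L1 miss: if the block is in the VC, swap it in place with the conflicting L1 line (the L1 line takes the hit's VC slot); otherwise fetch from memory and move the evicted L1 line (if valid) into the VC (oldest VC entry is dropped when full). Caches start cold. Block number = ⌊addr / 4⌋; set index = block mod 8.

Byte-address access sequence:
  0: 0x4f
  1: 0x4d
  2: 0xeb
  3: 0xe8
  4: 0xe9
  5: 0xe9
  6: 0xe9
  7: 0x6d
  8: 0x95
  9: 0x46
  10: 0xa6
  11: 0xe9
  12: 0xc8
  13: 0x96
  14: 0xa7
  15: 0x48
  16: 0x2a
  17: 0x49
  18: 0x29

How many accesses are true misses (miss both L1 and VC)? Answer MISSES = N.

#0 0x4f→b19/s3 MISS; vc=[]
#1 0x4d→b19/s3 L1-HIT; vc=[]
#2 0xeb→b58/s2 MISS; vc=[]
#3 0xe8→b58/s2 L1-HIT; vc=[]
#4 0xe9→b58/s2 L1-HIT; vc=[]
#5 0xe9→b58/s2 L1-HIT; vc=[]
#6 0xe9→b58/s2 L1-HIT; vc=[]
#7 0x6d→b27/s3 MISS; vc=[19]
#8 0x95→b37/s5 MISS; vc=[19]
#9 0x46→b17/s1 MISS; vc=[19]
#10 0xa6→b41/s1 MISS; vc=[19,17]
#11 0xe9→b58/s2 L1-HIT; vc=[19,17]
#12 0xc8→b50/s2 MISS; vc=[19,17,58]
#13 0x96→b37/s5 L1-HIT; vc=[19,17,58]
#14 0xa7→b41/s1 L1-HIT; vc=[19,17,58]
#15 0x48→b18/s2 MISS; vc=[17,58,50]
#16 0x2a→b10/s2 MISS; vc=[58,50,18]
#17 0x49→b18/s2 VC-HIT; vc=[58,50,10]
#18 0x29→b10/s2 VC-HIT; vc=[58,50,18]

MISSES = 9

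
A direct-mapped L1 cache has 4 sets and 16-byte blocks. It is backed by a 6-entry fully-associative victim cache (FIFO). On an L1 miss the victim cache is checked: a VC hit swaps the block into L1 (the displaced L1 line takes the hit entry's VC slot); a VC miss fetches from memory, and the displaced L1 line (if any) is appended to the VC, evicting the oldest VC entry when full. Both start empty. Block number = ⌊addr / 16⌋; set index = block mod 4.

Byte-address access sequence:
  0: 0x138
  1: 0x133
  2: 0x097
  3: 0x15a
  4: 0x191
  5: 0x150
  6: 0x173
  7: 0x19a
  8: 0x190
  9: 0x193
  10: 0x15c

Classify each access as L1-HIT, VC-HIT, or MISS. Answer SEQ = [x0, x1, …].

SEQ = [MISS, L1-HIT, MISS, MISS, MISS, VC-HIT, MISS, VC-HIT, L1-HIT, L1-HIT, VC-HIT]

0: 0x138 (blk 19, set 3) → MISS  vc=[]
1: 0x133 (blk 19, set 3) → L1-HIT  vc=[]
2: 0x97 (blk 9, set 1) → MISS  vc=[]
3: 0x15a (blk 21, set 1) → MISS  vc=[9]
4: 0x191 (blk 25, set 1) → MISS  vc=[9, 21]
5: 0x150 (blk 21, set 1) → VC-HIT  vc=[9, 25]
6: 0x173 (blk 23, set 3) → MISS  vc=[9, 25, 19]
7: 0x19a (blk 25, set 1) → VC-HIT  vc=[9, 21, 19]
8: 0x190 (blk 25, set 1) → L1-HIT  vc=[9, 21, 19]
9: 0x193 (blk 25, set 1) → L1-HIT  vc=[9, 21, 19]
10: 0x15c (blk 21, set 1) → VC-HIT  vc=[9, 25, 19]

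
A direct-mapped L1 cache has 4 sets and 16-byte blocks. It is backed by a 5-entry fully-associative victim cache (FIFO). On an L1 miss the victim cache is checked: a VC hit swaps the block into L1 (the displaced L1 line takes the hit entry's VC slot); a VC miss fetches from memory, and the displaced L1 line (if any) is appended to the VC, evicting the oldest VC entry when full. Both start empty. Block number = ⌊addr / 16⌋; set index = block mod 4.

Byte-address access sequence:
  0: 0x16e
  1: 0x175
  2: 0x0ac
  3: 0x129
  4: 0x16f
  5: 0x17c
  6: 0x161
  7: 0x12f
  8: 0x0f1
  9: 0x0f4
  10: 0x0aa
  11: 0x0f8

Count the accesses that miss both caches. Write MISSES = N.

MISSES = 5

  [0] addr=0x16e blk=22 s=2: MISS | VC []
  [1] addr=0x175 blk=23 s=3: MISS | VC []
  [2] addr=0xac blk=10 s=2: MISS | VC [22]
  [3] addr=0x129 blk=18 s=2: MISS | VC [22, 10]
  [4] addr=0x16f blk=22 s=2: VC-HIT | VC [18, 10]
  [5] addr=0x17c blk=23 s=3: L1-HIT | VC [18, 10]
  [6] addr=0x161 blk=22 s=2: L1-HIT | VC [18, 10]
  [7] addr=0x12f blk=18 s=2: VC-HIT | VC [22, 10]
  [8] addr=0xf1 blk=15 s=3: MISS | VC [22, 10, 23]
  [9] addr=0xf4 blk=15 s=3: L1-HIT | VC [22, 10, 23]
  [10] addr=0xaa blk=10 s=2: VC-HIT | VC [22, 18, 23]
  [11] addr=0xf8 blk=15 s=3: L1-HIT | VC [22, 18, 23]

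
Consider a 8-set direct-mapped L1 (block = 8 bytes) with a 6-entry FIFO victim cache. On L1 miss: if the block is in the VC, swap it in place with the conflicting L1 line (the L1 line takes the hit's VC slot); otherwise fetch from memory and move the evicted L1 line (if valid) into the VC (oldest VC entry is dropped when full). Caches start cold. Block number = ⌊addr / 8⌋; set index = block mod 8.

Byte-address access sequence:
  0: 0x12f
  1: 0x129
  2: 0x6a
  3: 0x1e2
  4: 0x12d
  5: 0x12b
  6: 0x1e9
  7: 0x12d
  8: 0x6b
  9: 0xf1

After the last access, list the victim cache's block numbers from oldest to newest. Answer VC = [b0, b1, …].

#0 0x12f→b37/s5 MISS; vc=[]
#1 0x129→b37/s5 L1-HIT; vc=[]
#2 0x6a→b13/s5 MISS; vc=[37]
#3 0x1e2→b60/s4 MISS; vc=[37]
#4 0x12d→b37/s5 VC-HIT; vc=[13]
#5 0x12b→b37/s5 L1-HIT; vc=[13]
#6 0x1e9→b61/s5 MISS; vc=[13,37]
#7 0x12d→b37/s5 VC-HIT; vc=[13,61]
#8 0x6b→b13/s5 VC-HIT; vc=[37,61]
#9 0xf1→b30/s6 MISS; vc=[37,61]

VC = [37, 61]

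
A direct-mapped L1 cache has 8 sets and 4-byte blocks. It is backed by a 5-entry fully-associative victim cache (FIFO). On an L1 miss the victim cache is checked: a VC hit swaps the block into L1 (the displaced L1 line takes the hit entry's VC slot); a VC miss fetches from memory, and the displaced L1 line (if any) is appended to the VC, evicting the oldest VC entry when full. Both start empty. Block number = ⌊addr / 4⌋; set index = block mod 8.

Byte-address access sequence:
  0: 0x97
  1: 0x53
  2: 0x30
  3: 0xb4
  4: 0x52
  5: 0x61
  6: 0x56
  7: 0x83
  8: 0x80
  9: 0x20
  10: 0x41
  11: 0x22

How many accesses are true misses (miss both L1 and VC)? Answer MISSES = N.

MISSES = 9

0: 0x97 (blk 37, set 5) → MISS  vc=[]
1: 0x53 (blk 20, set 4) → MISS  vc=[]
2: 0x30 (blk 12, set 4) → MISS  vc=[20]
3: 0xb4 (blk 45, set 5) → MISS  vc=[20, 37]
4: 0x52 (blk 20, set 4) → VC-HIT  vc=[12, 37]
5: 0x61 (blk 24, set 0) → MISS  vc=[12, 37]
6: 0x56 (blk 21, set 5) → MISS  vc=[12, 37, 45]
7: 0x83 (blk 32, set 0) → MISS  vc=[12, 37, 45, 24]
8: 0x80 (blk 32, set 0) → L1-HIT  vc=[12, 37, 45, 24]
9: 0x20 (blk 8, set 0) → MISS  vc=[12, 37, 45, 24, 32]
10: 0x41 (blk 16, set 0) → MISS  vc=[37, 45, 24, 32, 8]
11: 0x22 (blk 8, set 0) → VC-HIT  vc=[37, 45, 24, 32, 16]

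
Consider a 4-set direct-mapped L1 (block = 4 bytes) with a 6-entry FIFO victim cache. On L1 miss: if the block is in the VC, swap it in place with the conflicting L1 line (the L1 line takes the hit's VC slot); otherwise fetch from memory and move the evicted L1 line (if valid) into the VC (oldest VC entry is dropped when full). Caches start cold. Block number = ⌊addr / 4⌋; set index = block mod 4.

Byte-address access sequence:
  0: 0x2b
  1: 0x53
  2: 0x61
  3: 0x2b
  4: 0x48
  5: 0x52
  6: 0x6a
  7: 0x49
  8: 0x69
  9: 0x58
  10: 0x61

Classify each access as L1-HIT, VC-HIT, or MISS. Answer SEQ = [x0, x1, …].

#0 0x2b→b10/s2 MISS; vc=[]
#1 0x53→b20/s0 MISS; vc=[]
#2 0x61→b24/s0 MISS; vc=[20]
#3 0x2b→b10/s2 L1-HIT; vc=[20]
#4 0x48→b18/s2 MISS; vc=[20,10]
#5 0x52→b20/s0 VC-HIT; vc=[24,10]
#6 0x6a→b26/s2 MISS; vc=[24,10,18]
#7 0x49→b18/s2 VC-HIT; vc=[24,10,26]
#8 0x69→b26/s2 VC-HIT; vc=[24,10,18]
#9 0x58→b22/s2 MISS; vc=[24,10,18,26]
#10 0x61→b24/s0 VC-HIT; vc=[20,10,18,26]

SEQ = [MISS, MISS, MISS, L1-HIT, MISS, VC-HIT, MISS, VC-HIT, VC-HIT, MISS, VC-HIT]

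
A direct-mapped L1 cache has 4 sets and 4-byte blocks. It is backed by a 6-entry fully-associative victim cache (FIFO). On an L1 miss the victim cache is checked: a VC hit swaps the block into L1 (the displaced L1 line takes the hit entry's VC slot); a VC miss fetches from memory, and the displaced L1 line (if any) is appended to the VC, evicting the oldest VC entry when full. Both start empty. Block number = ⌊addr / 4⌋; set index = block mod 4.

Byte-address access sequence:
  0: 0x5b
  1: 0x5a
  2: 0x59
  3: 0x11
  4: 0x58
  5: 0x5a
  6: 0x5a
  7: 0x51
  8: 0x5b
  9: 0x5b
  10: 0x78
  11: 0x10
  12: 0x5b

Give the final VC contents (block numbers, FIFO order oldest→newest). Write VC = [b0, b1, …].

VC = [20, 30]

  [0] addr=0x5b blk=22 s=2: MISS | VC []
  [1] addr=0x5a blk=22 s=2: L1-HIT | VC []
  [2] addr=0x59 blk=22 s=2: L1-HIT | VC []
  [3] addr=0x11 blk=4 s=0: MISS | VC []
  [4] addr=0x58 blk=22 s=2: L1-HIT | VC []
  [5] addr=0x5a blk=22 s=2: L1-HIT | VC []
  [6] addr=0x5a blk=22 s=2: L1-HIT | VC []
  [7] addr=0x51 blk=20 s=0: MISS | VC [4]
  [8] addr=0x5b blk=22 s=2: L1-HIT | VC [4]
  [9] addr=0x5b blk=22 s=2: L1-HIT | VC [4]
  [10] addr=0x78 blk=30 s=2: MISS | VC [4, 22]
  [11] addr=0x10 blk=4 s=0: VC-HIT | VC [20, 22]
  [12] addr=0x5b blk=22 s=2: VC-HIT | VC [20, 30]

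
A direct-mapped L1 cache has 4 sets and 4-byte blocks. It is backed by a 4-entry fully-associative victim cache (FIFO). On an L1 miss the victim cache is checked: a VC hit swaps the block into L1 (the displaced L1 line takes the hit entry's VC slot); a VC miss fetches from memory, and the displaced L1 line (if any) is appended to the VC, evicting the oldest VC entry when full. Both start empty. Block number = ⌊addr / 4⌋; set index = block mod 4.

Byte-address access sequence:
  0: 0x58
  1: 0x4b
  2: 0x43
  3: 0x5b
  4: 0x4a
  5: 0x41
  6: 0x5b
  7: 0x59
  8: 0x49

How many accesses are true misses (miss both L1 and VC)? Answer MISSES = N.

MISSES = 3

0: 0x58 (blk 22, set 2) → MISS  vc=[]
1: 0x4b (blk 18, set 2) → MISS  vc=[22]
2: 0x43 (blk 16, set 0) → MISS  vc=[22]
3: 0x5b (blk 22, set 2) → VC-HIT  vc=[18]
4: 0x4a (blk 18, set 2) → VC-HIT  vc=[22]
5: 0x41 (blk 16, set 0) → L1-HIT  vc=[22]
6: 0x5b (blk 22, set 2) → VC-HIT  vc=[18]
7: 0x59 (blk 22, set 2) → L1-HIT  vc=[18]
8: 0x49 (blk 18, set 2) → VC-HIT  vc=[22]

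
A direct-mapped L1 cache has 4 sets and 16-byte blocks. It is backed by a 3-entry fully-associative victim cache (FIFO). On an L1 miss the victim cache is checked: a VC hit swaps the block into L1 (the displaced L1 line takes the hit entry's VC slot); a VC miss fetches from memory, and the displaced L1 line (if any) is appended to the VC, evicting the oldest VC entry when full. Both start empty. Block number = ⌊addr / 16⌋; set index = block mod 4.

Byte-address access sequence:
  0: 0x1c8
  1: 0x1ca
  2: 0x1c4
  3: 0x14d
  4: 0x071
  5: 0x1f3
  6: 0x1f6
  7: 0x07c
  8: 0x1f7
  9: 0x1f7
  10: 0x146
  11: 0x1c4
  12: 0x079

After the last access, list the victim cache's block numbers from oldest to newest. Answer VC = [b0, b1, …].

0: 0x1c8 (blk 28, set 0) → MISS  vc=[]
1: 0x1ca (blk 28, set 0) → L1-HIT  vc=[]
2: 0x1c4 (blk 28, set 0) → L1-HIT  vc=[]
3: 0x14d (blk 20, set 0) → MISS  vc=[28]
4: 0x71 (blk 7, set 3) → MISS  vc=[28]
5: 0x1f3 (blk 31, set 3) → MISS  vc=[28, 7]
6: 0x1f6 (blk 31, set 3) → L1-HIT  vc=[28, 7]
7: 0x7c (blk 7, set 3) → VC-HIT  vc=[28, 31]
8: 0x1f7 (blk 31, set 3) → VC-HIT  vc=[28, 7]
9: 0x1f7 (blk 31, set 3) → L1-HIT  vc=[28, 7]
10: 0x146 (blk 20, set 0) → L1-HIT  vc=[28, 7]
11: 0x1c4 (blk 28, set 0) → VC-HIT  vc=[20, 7]
12: 0x79 (blk 7, set 3) → VC-HIT  vc=[20, 31]

VC = [20, 31]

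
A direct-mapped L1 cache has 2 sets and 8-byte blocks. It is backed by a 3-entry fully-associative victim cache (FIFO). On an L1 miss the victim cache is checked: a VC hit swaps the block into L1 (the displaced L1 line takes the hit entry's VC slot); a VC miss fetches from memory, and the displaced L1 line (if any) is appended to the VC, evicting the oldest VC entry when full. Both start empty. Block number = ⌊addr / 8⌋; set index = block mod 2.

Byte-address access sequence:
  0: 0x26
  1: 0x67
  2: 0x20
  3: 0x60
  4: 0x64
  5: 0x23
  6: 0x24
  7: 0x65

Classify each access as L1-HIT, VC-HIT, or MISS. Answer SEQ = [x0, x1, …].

  [0] addr=0x26 blk=4 s=0: MISS | VC []
  [1] addr=0x67 blk=12 s=0: MISS | VC [4]
  [2] addr=0x20 blk=4 s=0: VC-HIT | VC [12]
  [3] addr=0x60 blk=12 s=0: VC-HIT | VC [4]
  [4] addr=0x64 blk=12 s=0: L1-HIT | VC [4]
  [5] addr=0x23 blk=4 s=0: VC-HIT | VC [12]
  [6] addr=0x24 blk=4 s=0: L1-HIT | VC [12]
  [7] addr=0x65 blk=12 s=0: VC-HIT | VC [4]

SEQ = [MISS, MISS, VC-HIT, VC-HIT, L1-HIT, VC-HIT, L1-HIT, VC-HIT]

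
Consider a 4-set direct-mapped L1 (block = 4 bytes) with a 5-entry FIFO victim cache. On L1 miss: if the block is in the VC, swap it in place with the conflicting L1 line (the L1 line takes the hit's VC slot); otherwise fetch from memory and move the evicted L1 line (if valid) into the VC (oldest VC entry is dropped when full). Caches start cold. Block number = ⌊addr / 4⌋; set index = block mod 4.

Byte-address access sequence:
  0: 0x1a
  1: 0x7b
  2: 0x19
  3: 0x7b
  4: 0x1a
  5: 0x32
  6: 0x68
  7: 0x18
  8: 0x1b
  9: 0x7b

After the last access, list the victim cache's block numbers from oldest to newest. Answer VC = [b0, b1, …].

VC = [6, 26]

#0 0x1a→b6/s2 MISS; vc=[]
#1 0x7b→b30/s2 MISS; vc=[6]
#2 0x19→b6/s2 VC-HIT; vc=[30]
#3 0x7b→b30/s2 VC-HIT; vc=[6]
#4 0x1a→b6/s2 VC-HIT; vc=[30]
#5 0x32→b12/s0 MISS; vc=[30]
#6 0x68→b26/s2 MISS; vc=[30,6]
#7 0x18→b6/s2 VC-HIT; vc=[30,26]
#8 0x1b→b6/s2 L1-HIT; vc=[30,26]
#9 0x7b→b30/s2 VC-HIT; vc=[6,26]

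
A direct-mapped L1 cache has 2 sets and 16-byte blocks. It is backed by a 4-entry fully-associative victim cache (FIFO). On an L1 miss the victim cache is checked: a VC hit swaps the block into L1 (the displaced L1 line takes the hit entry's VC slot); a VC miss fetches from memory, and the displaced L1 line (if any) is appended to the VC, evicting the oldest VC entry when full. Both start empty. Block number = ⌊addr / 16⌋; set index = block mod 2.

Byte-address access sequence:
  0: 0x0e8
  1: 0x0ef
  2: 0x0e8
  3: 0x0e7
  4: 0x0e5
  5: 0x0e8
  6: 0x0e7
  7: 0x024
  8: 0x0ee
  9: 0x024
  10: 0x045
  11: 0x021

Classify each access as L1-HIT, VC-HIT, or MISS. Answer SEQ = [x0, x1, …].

SEQ = [MISS, L1-HIT, L1-HIT, L1-HIT, L1-HIT, L1-HIT, L1-HIT, MISS, VC-HIT, VC-HIT, MISS, VC-HIT]

0: 0xe8 (blk 14, set 0) → MISS  vc=[]
1: 0xef (blk 14, set 0) → L1-HIT  vc=[]
2: 0xe8 (blk 14, set 0) → L1-HIT  vc=[]
3: 0xe7 (blk 14, set 0) → L1-HIT  vc=[]
4: 0xe5 (blk 14, set 0) → L1-HIT  vc=[]
5: 0xe8 (blk 14, set 0) → L1-HIT  vc=[]
6: 0xe7 (blk 14, set 0) → L1-HIT  vc=[]
7: 0x24 (blk 2, set 0) → MISS  vc=[14]
8: 0xee (blk 14, set 0) → VC-HIT  vc=[2]
9: 0x24 (blk 2, set 0) → VC-HIT  vc=[14]
10: 0x45 (blk 4, set 0) → MISS  vc=[14, 2]
11: 0x21 (blk 2, set 0) → VC-HIT  vc=[14, 4]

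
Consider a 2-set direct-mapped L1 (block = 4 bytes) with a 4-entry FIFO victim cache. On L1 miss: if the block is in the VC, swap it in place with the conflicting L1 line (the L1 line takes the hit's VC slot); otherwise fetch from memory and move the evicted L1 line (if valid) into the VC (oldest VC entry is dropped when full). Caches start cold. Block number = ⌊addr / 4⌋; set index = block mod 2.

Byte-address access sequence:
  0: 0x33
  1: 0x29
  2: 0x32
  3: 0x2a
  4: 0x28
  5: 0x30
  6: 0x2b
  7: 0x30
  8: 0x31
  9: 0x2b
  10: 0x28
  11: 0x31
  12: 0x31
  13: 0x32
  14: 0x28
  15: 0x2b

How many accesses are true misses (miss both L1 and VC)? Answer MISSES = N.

MISSES = 2

  [0] addr=0x33 blk=12 s=0: MISS | VC []
  [1] addr=0x29 blk=10 s=0: MISS | VC [12]
  [2] addr=0x32 blk=12 s=0: VC-HIT | VC [10]
  [3] addr=0x2a blk=10 s=0: VC-HIT | VC [12]
  [4] addr=0x28 blk=10 s=0: L1-HIT | VC [12]
  [5] addr=0x30 blk=12 s=0: VC-HIT | VC [10]
  [6] addr=0x2b blk=10 s=0: VC-HIT | VC [12]
  [7] addr=0x30 blk=12 s=0: VC-HIT | VC [10]
  [8] addr=0x31 blk=12 s=0: L1-HIT | VC [10]
  [9] addr=0x2b blk=10 s=0: VC-HIT | VC [12]
  [10] addr=0x28 blk=10 s=0: L1-HIT | VC [12]
  [11] addr=0x31 blk=12 s=0: VC-HIT | VC [10]
  [12] addr=0x31 blk=12 s=0: L1-HIT | VC [10]
  [13] addr=0x32 blk=12 s=0: L1-HIT | VC [10]
  [14] addr=0x28 blk=10 s=0: VC-HIT | VC [12]
  [15] addr=0x2b blk=10 s=0: L1-HIT | VC [12]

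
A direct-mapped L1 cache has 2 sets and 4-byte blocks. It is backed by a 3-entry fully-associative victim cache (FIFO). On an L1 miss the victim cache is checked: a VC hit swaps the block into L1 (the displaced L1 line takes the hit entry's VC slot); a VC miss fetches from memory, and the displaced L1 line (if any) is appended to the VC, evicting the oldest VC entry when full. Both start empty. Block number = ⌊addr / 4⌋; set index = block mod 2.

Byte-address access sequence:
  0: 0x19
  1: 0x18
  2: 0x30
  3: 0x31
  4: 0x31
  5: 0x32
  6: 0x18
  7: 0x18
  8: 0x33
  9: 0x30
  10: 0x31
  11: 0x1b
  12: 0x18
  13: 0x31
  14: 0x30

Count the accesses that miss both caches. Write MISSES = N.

0: 0x19 (blk 6, set 0) → MISS  vc=[]
1: 0x18 (blk 6, set 0) → L1-HIT  vc=[]
2: 0x30 (blk 12, set 0) → MISS  vc=[6]
3: 0x31 (blk 12, set 0) → L1-HIT  vc=[6]
4: 0x31 (blk 12, set 0) → L1-HIT  vc=[6]
5: 0x32 (blk 12, set 0) → L1-HIT  vc=[6]
6: 0x18 (blk 6, set 0) → VC-HIT  vc=[12]
7: 0x18 (blk 6, set 0) → L1-HIT  vc=[12]
8: 0x33 (blk 12, set 0) → VC-HIT  vc=[6]
9: 0x30 (blk 12, set 0) → L1-HIT  vc=[6]
10: 0x31 (blk 12, set 0) → L1-HIT  vc=[6]
11: 0x1b (blk 6, set 0) → VC-HIT  vc=[12]
12: 0x18 (blk 6, set 0) → L1-HIT  vc=[12]
13: 0x31 (blk 12, set 0) → VC-HIT  vc=[6]
14: 0x30 (blk 12, set 0) → L1-HIT  vc=[6]

MISSES = 2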